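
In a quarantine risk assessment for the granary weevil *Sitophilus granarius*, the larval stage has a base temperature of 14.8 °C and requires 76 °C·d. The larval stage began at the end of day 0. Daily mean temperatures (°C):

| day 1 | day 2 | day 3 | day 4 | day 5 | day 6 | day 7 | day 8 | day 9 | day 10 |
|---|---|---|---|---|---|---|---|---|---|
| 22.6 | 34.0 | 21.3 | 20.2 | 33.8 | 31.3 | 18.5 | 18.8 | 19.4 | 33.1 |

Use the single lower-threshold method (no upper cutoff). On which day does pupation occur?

Daily DD above 14.8 °C: 7.8, 19.2, 6.5, 5.4, 19.0, 16.5, 3.7, 4.0, 4.6, 18.3.
Cumulative: 7.8, 27.0, 33.5, 38.9, 57.9, 74.4, 78.1, 82.1, 86.7, 105.0.
The total first reaches 76 DD on day 7.

day 7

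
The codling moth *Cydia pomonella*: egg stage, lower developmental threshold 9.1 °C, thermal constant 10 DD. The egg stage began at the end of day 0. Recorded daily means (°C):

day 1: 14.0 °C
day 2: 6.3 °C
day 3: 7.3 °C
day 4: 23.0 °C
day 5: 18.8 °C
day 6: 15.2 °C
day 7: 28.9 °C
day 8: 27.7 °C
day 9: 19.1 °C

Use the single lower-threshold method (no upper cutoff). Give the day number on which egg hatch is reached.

day 4

Daily DD above 9.1 °C: 4.9, 0.0, 0.0, 13.9, 9.7, 6.1, 19.8, 18.6, 10.0.
Cumulative: 4.9, 4.9, 4.9, 18.8, 28.5, 34.6, 54.4, 73.0, 83.0.
The total first reaches 10 DD on day 4.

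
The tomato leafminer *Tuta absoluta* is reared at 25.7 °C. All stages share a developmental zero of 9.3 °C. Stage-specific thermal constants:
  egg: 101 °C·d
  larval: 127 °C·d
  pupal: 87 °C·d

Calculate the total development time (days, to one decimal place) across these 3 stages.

19.2 days

Daily accumulation at 25.7 °C = 25.7 − 9.3 = 16.4 DD/day.
Total K = 101 + 127 + 87 = 315 DD.
Total duration = 315 / 16.4 = 19.207 ≈ 19.2 days.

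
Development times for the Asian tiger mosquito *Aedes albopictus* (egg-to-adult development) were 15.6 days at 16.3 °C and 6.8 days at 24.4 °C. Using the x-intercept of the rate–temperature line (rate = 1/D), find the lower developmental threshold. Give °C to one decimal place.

Equal thermal constants: D₁(T₁ − T_b) = D₂(T₂ − T_b).
15.6·(16.3 − T_b) = 6.8·(24.4 − T_b)
T_b = (15.6·16.3 − 6.8·24.4) / (15.6 − 6.8) = 88.36 / 8.8 = 10.041 °C ≈ 10.0 °C.

10.0 °C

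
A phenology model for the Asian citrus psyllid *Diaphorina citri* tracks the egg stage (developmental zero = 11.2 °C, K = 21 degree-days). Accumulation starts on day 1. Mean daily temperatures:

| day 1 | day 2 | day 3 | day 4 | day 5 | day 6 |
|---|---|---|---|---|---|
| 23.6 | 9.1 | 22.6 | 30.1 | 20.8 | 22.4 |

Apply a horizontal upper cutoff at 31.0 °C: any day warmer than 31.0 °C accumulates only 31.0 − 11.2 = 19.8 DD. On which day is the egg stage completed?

Daily DD above 11.2 °C (capped at 19.8): 12.4, 0.0, 11.4, 18.9, 9.6, 11.2.
Cumulative: 12.4, 12.4, 23.8, 42.7, 52.3, 63.5.
The total first reaches 21 DD on day 3.

day 3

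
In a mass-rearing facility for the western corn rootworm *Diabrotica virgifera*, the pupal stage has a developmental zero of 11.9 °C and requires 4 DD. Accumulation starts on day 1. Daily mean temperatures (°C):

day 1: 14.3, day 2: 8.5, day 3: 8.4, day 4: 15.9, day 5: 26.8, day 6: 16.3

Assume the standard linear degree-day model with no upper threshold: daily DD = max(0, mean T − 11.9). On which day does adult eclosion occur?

day 4

Daily DD above 11.9 °C: 2.4, 0.0, 0.0, 4.0, 14.9, 4.4.
Cumulative: 2.4, 2.4, 2.4, 6.4, 21.3, 25.7.
The total first reaches 4 DD on day 4.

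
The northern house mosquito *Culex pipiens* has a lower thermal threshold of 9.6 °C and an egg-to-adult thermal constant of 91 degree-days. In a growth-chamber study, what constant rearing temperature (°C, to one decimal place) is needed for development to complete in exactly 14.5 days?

Required daily accumulation = 91 / 14.5 = 6.276 DD/day.
T = T_base + 6.276 = 9.6 + 6.276 = 15.876 ≈ 15.9 °C.

15.9 °C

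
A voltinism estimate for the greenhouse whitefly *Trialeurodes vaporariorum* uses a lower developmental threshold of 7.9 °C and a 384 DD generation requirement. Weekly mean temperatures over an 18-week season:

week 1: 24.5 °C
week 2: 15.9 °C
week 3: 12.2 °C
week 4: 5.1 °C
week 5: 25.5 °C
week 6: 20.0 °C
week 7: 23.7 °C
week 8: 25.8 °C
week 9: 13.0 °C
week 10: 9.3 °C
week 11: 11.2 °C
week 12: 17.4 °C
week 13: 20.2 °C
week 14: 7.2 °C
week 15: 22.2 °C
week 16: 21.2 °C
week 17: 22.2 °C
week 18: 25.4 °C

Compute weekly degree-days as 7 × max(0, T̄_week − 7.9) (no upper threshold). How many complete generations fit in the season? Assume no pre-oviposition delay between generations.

3 generations

Weekly DD (7 × max(0, T̄ − 7.9)): 116.2, 56.0, 30.1, 0.0, 123.2, 84.7, 110.6, 125.3, 35.7, 9.8, 23.1, 66.5, 86.1, 0.0, 100.1, 93.1, 100.1, 122.5.
Season total = 1283.1 DD.
Complete generations = ⌊1283.1 / 384⌋ = 3.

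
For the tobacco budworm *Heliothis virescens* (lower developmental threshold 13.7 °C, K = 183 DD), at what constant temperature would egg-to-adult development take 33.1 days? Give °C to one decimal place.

19.2 °C

Required daily accumulation = 183 / 33.1 = 5.529 DD/day.
T = T_base + 5.529 = 13.7 + 5.529 = 19.229 ≈ 19.2 °C.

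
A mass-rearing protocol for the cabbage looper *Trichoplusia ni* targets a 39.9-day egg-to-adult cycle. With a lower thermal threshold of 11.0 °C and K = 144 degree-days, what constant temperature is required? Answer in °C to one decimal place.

14.6 °C

Required daily accumulation = 144 / 39.9 = 3.609 DD/day.
T = T_base + 3.609 = 11.0 + 3.609 = 14.609 ≈ 14.6 °C.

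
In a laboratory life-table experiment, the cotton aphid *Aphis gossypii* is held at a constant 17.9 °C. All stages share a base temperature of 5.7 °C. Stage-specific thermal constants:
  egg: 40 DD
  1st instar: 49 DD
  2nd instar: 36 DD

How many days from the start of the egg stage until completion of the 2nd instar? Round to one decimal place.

10.2 days

Daily accumulation at 17.9 °C = 17.9 − 5.7 = 12.2 DD/day.
Total K = 40 + 49 + 36 = 125 DD.
Total duration = 125 / 12.2 = 10.246 ≈ 10.2 days.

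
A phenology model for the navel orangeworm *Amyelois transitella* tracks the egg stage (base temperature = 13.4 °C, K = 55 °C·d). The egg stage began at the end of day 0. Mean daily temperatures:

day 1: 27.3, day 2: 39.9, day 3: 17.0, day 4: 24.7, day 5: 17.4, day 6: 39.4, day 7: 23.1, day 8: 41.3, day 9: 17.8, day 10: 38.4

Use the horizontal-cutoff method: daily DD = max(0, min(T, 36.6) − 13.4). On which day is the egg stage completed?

day 5

Daily DD above 13.4 °C (capped at 23.2): 13.9, 23.2, 3.6, 11.3, 4.0, 23.2, 9.7, 23.2, 4.4, 23.2.
Cumulative: 13.9, 37.1, 40.7, 52.0, 56.0, 79.2, 88.9, 112.1, 116.5, 139.7.
The total first reaches 55 DD on day 5.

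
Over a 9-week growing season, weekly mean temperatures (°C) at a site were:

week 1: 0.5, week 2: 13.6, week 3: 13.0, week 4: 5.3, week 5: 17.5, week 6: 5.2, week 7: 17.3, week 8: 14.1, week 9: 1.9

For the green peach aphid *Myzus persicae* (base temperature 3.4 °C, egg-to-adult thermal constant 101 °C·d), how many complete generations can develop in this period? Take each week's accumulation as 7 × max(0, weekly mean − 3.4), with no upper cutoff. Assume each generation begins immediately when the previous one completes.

4 generations

Weekly DD (7 × max(0, T̄ − 3.4)): 0.0, 71.4, 67.2, 13.3, 98.7, 12.6, 97.3, 74.9, 0.0.
Season total = 435.4 DD.
Complete generations = ⌊435.4 / 101⌋ = 4.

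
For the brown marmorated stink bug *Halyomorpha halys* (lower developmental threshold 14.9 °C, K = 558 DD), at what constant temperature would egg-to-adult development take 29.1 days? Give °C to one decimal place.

Required daily accumulation = 558 / 29.1 = 19.175 DD/day.
T = T_base + 19.175 = 14.9 + 19.175 = 34.075 ≈ 34.1 °C.

34.1 °C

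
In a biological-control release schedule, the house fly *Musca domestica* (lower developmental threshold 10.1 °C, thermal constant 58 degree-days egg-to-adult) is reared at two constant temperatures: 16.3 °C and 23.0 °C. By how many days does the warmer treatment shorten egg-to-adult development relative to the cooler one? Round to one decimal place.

4.9 days

At 16.3 °C: 58 / (16.3 − 10.1) = 58 / 6.2 = 9.355 d.
At 23.0 °C: 58 / (23.0 − 10.1) = 58 / 12.9 = 4.496 d.
Difference = |9.355 − 4.496| = 4.859 ≈ 4.9 days.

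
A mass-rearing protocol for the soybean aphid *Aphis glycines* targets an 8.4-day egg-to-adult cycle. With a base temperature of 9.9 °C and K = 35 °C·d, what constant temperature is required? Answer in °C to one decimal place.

Required daily accumulation = 35 / 8.4 = 4.167 DD/day.
T = T_base + 4.167 = 9.9 + 4.167 = 14.067 ≈ 14.1 °C.

14.1 °C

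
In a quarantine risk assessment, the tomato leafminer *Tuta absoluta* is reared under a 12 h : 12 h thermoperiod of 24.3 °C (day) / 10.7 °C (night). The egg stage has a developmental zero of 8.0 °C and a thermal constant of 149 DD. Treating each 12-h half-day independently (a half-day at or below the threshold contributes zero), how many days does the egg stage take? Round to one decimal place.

15.7 days

Day half: max(0, 24.3 − 8.0) × 0.5 = 16.3 × 0.5 = 8.15 DD.
Night half: max(0, 10.7 − 8.0) × 0.5 = 2.7 × 0.5 = 1.35 DD.
Per 24 h: 9.50 DD/day.
Duration = 149 / 9.50 = 15.684 ≈ 15.7 days.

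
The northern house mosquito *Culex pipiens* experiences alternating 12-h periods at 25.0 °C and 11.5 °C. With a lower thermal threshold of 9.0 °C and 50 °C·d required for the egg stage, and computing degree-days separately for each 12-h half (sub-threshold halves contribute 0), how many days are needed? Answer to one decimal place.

Day half: max(0, 25.0 − 9.0) × 0.5 = 16.0 × 0.5 = 8.00 DD.
Night half: max(0, 11.5 − 9.0) × 0.5 = 2.5 × 0.5 = 1.25 DD.
Per 24 h: 9.25 DD/day.
Duration = 50 / 9.25 = 5.405 ≈ 5.4 days.

5.4 days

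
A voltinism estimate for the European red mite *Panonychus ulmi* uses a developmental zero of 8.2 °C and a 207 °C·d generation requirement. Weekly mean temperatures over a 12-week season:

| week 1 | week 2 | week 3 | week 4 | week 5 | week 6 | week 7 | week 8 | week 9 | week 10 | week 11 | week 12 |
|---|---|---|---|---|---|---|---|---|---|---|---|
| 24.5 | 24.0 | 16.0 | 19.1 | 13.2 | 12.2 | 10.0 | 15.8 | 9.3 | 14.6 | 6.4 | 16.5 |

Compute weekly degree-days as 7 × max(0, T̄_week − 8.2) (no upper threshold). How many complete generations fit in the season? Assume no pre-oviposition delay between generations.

Weekly DD (7 × max(0, T̄ − 8.2)): 114.1, 110.6, 54.6, 76.3, 35.0, 28.0, 12.6, 53.2, 7.7, 44.8, 0.0, 58.1.
Season total = 595.0 DD.
Complete generations = ⌊595.0 / 207⌋ = 2.

2 generations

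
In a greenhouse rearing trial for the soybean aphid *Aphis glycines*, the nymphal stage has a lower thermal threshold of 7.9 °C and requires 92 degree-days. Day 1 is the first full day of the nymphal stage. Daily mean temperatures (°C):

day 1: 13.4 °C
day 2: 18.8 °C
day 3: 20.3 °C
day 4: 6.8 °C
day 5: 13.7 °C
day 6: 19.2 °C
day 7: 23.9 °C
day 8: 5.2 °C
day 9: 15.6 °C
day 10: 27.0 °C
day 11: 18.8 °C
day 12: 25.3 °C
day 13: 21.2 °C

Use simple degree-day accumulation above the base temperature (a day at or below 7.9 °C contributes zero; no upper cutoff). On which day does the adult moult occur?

day 11

Daily DD above 7.9 °C: 5.5, 10.9, 12.4, 0.0, 5.8, 11.3, 16.0, 0.0, 7.7, 19.1, 10.9, 17.4, 13.3.
Cumulative: 5.5, 16.4, 28.8, 28.8, 34.6, 45.9, 61.9, 61.9, 69.6, 88.7, 99.6, 117.0, 130.3.
The total first reaches 92 DD on day 11.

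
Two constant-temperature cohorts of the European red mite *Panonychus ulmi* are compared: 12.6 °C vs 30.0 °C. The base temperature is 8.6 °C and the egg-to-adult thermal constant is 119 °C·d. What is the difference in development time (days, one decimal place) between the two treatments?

At 12.6 °C: 119 / (12.6 − 8.6) = 119 / 4.0 = 29.750 d.
At 30.0 °C: 119 / (30.0 − 8.6) = 119 / 21.4 = 5.561 d.
Difference = |29.750 − 5.561| = 24.189 ≈ 24.2 days.

24.2 days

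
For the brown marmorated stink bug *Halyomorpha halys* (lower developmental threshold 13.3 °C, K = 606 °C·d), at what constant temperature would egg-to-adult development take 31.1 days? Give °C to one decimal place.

Required daily accumulation = 606 / 31.1 = 19.486 DD/day.
T = T_base + 19.486 = 13.3 + 19.486 = 32.786 ≈ 32.8 °C.

32.8 °C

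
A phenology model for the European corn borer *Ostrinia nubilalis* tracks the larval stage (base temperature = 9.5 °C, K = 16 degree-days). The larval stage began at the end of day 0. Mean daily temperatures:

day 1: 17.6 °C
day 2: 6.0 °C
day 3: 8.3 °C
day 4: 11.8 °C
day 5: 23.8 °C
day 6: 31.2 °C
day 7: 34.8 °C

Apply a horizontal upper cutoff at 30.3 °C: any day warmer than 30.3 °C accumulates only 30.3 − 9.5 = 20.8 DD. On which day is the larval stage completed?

Daily DD above 9.5 °C (capped at 20.8): 8.1, 0.0, 0.0, 2.3, 14.3, 20.8, 20.8.
Cumulative: 8.1, 8.1, 8.1, 10.4, 24.7, 45.5, 66.3.
The total first reaches 16 DD on day 5.

day 5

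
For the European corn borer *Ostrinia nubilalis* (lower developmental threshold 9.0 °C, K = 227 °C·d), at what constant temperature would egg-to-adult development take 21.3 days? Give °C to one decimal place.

19.7 °C

Required daily accumulation = 227 / 21.3 = 10.657 DD/day.
T = T_base + 10.657 = 9.0 + 10.657 = 19.657 ≈ 19.7 °C.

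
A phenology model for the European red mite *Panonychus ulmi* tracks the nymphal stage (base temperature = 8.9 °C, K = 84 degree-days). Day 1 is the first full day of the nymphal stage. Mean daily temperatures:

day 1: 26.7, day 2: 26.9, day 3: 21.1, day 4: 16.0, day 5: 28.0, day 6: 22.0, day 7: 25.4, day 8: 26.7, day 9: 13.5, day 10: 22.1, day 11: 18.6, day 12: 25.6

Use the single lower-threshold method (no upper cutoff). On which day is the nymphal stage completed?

Daily DD above 8.9 °C: 17.8, 18.0, 12.2, 7.1, 19.1, 13.1, 16.5, 17.8, 4.6, 13.2, 9.7, 16.7.
Cumulative: 17.8, 35.8, 48.0, 55.1, 74.2, 87.3, 103.8, 121.6, 126.2, 139.4, 149.1, 165.8.
The total first reaches 84 DD on day 6.

day 6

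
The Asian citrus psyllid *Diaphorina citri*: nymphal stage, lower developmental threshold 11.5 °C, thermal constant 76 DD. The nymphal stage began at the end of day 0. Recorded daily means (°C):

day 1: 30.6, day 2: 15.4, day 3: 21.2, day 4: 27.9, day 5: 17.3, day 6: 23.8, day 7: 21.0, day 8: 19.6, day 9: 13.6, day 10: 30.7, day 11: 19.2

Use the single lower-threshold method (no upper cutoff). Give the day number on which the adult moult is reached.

day 7

Daily DD above 11.5 °C: 19.1, 3.9, 9.7, 16.4, 5.8, 12.3, 9.5, 8.1, 2.1, 19.2, 7.7.
Cumulative: 19.1, 23.0, 32.7, 49.1, 54.9, 67.2, 76.7, 84.8, 86.9, 106.1, 113.8.
The total first reaches 76 DD on day 7.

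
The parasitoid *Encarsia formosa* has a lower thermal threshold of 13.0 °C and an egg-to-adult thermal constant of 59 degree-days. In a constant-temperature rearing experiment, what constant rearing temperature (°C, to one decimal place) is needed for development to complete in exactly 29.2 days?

15.0 °C

Required daily accumulation = 59 / 29.2 = 2.021 DD/day.
T = T_base + 2.021 = 13.0 + 2.021 = 15.021 ≈ 15.0 °C.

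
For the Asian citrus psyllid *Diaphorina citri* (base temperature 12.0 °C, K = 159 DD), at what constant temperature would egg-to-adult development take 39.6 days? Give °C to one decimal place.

16.0 °C

Required daily accumulation = 159 / 39.6 = 4.015 DD/day.
T = T_base + 4.015 = 12.0 + 4.015 = 16.015 ≈ 16.0 °C.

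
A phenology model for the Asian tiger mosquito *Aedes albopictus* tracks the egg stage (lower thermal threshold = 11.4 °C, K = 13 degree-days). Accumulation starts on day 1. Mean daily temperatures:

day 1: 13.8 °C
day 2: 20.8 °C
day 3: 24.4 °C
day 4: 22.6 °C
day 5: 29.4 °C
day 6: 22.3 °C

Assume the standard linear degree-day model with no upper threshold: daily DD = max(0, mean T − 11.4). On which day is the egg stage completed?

Daily DD above 11.4 °C: 2.4, 9.4, 13.0, 11.2, 18.0, 10.9.
Cumulative: 2.4, 11.8, 24.8, 36.0, 54.0, 64.9.
The total first reaches 13 DD on day 3.

day 3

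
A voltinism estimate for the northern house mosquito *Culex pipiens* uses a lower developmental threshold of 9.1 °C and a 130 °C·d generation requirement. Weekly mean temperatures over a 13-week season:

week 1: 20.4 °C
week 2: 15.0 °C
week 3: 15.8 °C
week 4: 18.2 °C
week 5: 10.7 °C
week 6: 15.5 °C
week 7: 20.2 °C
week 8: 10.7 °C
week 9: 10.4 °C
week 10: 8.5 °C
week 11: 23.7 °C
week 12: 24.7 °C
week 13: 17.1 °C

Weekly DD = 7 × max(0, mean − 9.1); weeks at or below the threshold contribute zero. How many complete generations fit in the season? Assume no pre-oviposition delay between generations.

5 generations

Weekly DD (7 × max(0, T̄ − 9.1)): 79.1, 41.3, 46.9, 63.7, 11.2, 44.8, 77.7, 11.2, 9.1, 0.0, 102.2, 109.2, 56.0.
Season total = 652.4 DD.
Complete generations = ⌊652.4 / 130⌋ = 5.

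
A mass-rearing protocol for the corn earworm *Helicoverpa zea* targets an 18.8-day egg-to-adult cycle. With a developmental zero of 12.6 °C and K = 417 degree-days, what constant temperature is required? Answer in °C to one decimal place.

34.8 °C

Required daily accumulation = 417 / 18.8 = 22.181 DD/day.
T = T_base + 22.181 = 12.6 + 22.181 = 34.781 ≈ 34.8 °C.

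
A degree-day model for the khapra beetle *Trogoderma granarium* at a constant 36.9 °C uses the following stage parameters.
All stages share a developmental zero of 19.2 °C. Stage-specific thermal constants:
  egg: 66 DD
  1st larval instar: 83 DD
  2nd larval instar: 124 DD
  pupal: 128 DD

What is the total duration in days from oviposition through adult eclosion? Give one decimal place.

22.7 days

Daily accumulation at 36.9 °C = 36.9 − 19.2 = 17.7 DD/day.
Total K = 66 + 83 + 124 + 128 = 401 DD.
Total duration = 401 / 17.7 = 22.655 ≈ 22.7 days.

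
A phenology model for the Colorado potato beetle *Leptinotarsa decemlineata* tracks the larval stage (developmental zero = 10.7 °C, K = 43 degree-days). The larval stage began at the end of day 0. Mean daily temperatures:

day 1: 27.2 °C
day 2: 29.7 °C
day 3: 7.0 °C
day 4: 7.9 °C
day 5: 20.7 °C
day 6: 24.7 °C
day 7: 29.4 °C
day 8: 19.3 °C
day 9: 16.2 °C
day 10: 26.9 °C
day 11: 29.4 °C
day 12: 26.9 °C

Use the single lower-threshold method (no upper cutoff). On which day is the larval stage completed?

Daily DD above 10.7 °C: 16.5, 19.0, 0.0, 0.0, 10.0, 14.0, 18.7, 8.6, 5.5, 16.2, 18.7, 16.2.
Cumulative: 16.5, 35.5, 35.5, 35.5, 45.5, 59.5, 78.2, 86.8, 92.3, 108.5, 127.2, 143.4.
The total first reaches 43 DD on day 5.

day 5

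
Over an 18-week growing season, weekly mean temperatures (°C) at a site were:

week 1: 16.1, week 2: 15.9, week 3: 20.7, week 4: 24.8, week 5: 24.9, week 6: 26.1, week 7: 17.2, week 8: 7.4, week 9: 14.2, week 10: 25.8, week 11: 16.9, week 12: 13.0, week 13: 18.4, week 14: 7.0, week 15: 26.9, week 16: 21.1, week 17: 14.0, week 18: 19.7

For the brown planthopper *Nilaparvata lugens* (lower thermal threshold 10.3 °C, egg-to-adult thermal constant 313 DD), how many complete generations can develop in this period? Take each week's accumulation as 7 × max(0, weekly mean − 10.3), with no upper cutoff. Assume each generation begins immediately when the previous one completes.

3 generations

Weekly DD (7 × max(0, T̄ − 10.3)): 40.6, 39.2, 72.8, 101.5, 102.2, 110.6, 48.3, 0.0, 27.3, 108.5, 46.2, 18.9, 56.7, 0.0, 116.2, 75.6, 25.9, 65.8.
Season total = 1056.3 DD.
Complete generations = ⌊1056.3 / 313⌋ = 3.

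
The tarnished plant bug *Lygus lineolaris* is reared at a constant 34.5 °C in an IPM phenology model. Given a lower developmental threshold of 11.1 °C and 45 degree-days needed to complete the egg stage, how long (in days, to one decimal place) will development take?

1.9 days

Daily accumulation = 34.5 − 11.1 = 23.4 DD/day.
Duration = 45 / 23.4 = 1.923 ≈ 1.9 days.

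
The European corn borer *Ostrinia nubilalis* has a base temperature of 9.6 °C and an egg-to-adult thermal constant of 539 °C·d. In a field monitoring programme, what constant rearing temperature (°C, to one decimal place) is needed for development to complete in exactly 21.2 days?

35.0 °C

Required daily accumulation = 539 / 21.2 = 25.425 DD/day.
T = T_base + 25.425 = 9.6 + 25.425 = 35.025 ≈ 35.0 °C.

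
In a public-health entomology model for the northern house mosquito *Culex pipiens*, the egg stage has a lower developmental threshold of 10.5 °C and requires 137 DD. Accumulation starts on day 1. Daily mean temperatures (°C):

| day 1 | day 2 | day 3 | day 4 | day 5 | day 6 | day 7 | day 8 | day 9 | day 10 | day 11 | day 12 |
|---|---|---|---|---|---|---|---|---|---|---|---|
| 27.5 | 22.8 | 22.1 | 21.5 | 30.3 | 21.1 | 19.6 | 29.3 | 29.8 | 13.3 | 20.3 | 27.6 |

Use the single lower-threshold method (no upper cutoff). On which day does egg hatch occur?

day 11

Daily DD above 10.5 °C: 17.0, 12.3, 11.6, 11.0, 19.8, 10.6, 9.1, 18.8, 19.3, 2.8, 9.8, 17.1.
Cumulative: 17.0, 29.3, 40.9, 51.9, 71.7, 82.3, 91.4, 110.2, 129.5, 132.3, 142.1, 159.2.
The total first reaches 137 DD on day 11.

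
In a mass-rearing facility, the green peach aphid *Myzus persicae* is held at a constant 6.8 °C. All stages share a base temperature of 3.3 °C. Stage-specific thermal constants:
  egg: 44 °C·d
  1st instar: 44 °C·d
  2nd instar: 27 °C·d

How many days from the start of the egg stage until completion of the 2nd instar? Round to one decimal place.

Daily accumulation at 6.8 °C = 6.8 − 3.3 = 3.5 DD/day.
Total K = 44 + 44 + 27 = 115 DD.
Total duration = 115 / 3.5 = 32.857 ≈ 32.9 days.

32.9 days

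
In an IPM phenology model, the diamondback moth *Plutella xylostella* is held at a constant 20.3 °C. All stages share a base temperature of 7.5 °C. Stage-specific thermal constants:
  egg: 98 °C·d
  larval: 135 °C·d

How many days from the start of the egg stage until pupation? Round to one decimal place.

Daily accumulation at 20.3 °C = 20.3 − 7.5 = 12.8 DD/day.
Total K = 98 + 135 = 233 DD.
Total duration = 233 / 12.8 = 18.203 ≈ 18.2 days.

18.2 days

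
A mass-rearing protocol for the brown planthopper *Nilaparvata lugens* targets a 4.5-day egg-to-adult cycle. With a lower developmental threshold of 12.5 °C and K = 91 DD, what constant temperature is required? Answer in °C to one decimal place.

32.7 °C

Required daily accumulation = 91 / 4.5 = 20.222 DD/day.
T = T_base + 20.222 = 12.5 + 20.222 = 32.722 ≈ 32.7 °C.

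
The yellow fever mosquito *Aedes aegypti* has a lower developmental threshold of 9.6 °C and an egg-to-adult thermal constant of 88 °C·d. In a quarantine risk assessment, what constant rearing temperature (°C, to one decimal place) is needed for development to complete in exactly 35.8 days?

Required daily accumulation = 88 / 35.8 = 2.458 DD/day.
T = T_base + 2.458 = 9.6 + 2.458 = 12.058 ≈ 12.1 °C.

12.1 °C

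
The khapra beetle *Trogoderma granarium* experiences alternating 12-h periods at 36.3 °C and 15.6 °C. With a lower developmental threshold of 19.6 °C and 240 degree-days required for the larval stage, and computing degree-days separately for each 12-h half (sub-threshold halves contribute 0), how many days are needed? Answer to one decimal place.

28.7 days

Day half: max(0, 36.3 − 19.6) × 0.5 = 16.7 × 0.5 = 8.35 DD.
Night half: max(0, 15.6 − 19.6) × 0.5 = 0.0 × 0.5 = 0.00 DD.
Per 24 h: 8.35 DD/day.
Duration = 240 / 8.35 = 28.743 ≈ 28.7 days.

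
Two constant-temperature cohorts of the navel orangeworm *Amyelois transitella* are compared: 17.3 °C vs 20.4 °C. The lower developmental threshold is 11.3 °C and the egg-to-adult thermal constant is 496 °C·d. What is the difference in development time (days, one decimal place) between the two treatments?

28.2 days

At 17.3 °C: 496 / (17.3 − 11.3) = 496 / 6.0 = 82.667 d.
At 20.4 °C: 496 / (20.4 − 11.3) = 496 / 9.1 = 54.505 d.
Difference = |82.667 − 54.505| = 28.161 ≈ 28.2 days.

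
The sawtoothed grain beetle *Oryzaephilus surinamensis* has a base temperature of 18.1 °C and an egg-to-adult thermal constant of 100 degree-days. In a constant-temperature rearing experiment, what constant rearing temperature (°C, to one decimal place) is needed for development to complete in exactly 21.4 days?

Required daily accumulation = 100 / 21.4 = 4.673 DD/day.
T = T_base + 4.673 = 18.1 + 4.673 = 22.773 ≈ 22.8 °C.

22.8 °C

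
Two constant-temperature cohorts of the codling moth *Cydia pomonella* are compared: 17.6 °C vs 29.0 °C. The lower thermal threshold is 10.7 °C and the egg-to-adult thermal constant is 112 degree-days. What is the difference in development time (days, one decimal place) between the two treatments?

10.1 days

At 17.6 °C: 112 / (17.6 − 10.7) = 112 / 6.9 = 16.232 d.
At 29.0 °C: 112 / (29.0 − 10.7) = 112 / 18.3 = 6.120 d.
Difference = |16.232 − 6.120| = 10.112 ≈ 10.1 days.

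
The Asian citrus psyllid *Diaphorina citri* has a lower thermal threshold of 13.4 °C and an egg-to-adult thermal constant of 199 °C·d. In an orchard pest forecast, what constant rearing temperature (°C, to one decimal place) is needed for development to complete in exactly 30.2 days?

20.0 °C

Required daily accumulation = 199 / 30.2 = 6.589 DD/day.
T = T_base + 6.589 = 13.4 + 6.589 = 19.989 ≈ 20.0 °C.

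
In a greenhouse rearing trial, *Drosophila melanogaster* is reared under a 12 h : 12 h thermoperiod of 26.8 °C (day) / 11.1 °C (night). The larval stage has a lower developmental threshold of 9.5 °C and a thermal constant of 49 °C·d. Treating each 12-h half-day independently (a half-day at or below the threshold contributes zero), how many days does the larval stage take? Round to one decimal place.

5.2 days

Day half: max(0, 26.8 − 9.5) × 0.5 = 17.3 × 0.5 = 8.65 DD.
Night half: max(0, 11.1 − 9.5) × 0.5 = 1.6 × 0.5 = 0.80 DD.
Per 24 h: 9.45 DD/day.
Duration = 49 / 9.45 = 5.185 ≈ 5.2 days.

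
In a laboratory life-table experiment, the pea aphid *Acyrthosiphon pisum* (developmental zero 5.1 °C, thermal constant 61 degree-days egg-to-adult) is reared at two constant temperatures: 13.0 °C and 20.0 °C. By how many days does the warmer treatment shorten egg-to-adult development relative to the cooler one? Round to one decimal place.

3.6 days

At 13.0 °C: 61 / (13.0 − 5.1) = 61 / 7.9 = 7.722 d.
At 20.0 °C: 61 / (20.0 − 5.1) = 61 / 14.9 = 4.094 d.
Difference = |7.722 − 4.094| = 3.628 ≈ 3.6 days.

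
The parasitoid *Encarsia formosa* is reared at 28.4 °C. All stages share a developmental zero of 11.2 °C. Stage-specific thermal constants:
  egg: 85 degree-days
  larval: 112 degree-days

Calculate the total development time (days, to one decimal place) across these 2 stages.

11.5 days

Daily accumulation at 28.4 °C = 28.4 − 11.2 = 17.2 DD/day.
Total K = 85 + 112 = 197 DD.
Total duration = 197 / 17.2 = 11.453 ≈ 11.5 days.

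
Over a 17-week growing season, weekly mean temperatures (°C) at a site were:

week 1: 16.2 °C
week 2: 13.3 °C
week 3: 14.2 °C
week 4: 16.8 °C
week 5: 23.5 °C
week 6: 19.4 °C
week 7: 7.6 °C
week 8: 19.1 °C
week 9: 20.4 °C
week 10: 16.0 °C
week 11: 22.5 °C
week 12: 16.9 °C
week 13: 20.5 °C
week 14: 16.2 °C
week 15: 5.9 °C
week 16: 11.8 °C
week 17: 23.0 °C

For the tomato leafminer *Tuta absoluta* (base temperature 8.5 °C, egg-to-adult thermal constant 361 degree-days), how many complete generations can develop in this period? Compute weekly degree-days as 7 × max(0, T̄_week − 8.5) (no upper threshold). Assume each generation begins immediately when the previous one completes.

2 generations

Weekly DD (7 × max(0, T̄ − 8.5)): 53.9, 33.6, 39.9, 58.1, 105.0, 76.3, 0.0, 74.2, 83.3, 52.5, 98.0, 58.8, 84.0, 53.9, 0.0, 23.1, 101.5.
Season total = 996.1 DD.
Complete generations = ⌊996.1 / 361⌋ = 2.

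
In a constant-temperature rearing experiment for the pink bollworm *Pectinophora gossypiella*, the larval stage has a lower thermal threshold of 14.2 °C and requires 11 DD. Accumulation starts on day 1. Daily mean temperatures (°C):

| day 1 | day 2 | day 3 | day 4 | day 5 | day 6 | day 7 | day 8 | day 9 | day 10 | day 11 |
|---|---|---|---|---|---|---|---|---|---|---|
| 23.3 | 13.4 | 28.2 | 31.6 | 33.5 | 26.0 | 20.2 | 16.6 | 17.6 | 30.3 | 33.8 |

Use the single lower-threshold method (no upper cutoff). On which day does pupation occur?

day 3

Daily DD above 14.2 °C: 9.1, 0.0, 14.0, 17.4, 19.3, 11.8, 6.0, 2.4, 3.4, 16.1, 19.6.
Cumulative: 9.1, 9.1, 23.1, 40.5, 59.8, 71.6, 77.6, 80.0, 83.4, 99.5, 119.1.
The total first reaches 11 DD on day 3.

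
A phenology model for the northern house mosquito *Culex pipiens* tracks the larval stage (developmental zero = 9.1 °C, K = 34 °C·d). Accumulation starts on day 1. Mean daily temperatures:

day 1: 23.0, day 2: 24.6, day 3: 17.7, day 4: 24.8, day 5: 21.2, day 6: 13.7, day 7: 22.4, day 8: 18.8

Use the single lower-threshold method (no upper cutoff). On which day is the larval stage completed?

Daily DD above 9.1 °C: 13.9, 15.5, 8.6, 15.7, 12.1, 4.6, 13.3, 9.7.
Cumulative: 13.9, 29.4, 38.0, 53.7, 65.8, 70.4, 83.7, 93.4.
The total first reaches 34 DD on day 3.

day 3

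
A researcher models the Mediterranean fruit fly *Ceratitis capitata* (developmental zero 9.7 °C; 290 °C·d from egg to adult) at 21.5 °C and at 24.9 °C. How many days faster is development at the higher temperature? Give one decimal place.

At 21.5 °C: 290 / (21.5 − 9.7) = 290 / 11.8 = 24.576 d.
At 24.9 °C: 290 / (24.9 − 9.7) = 290 / 15.2 = 19.079 d.
Difference = |24.576 − 19.079| = 5.497 ≈ 5.5 days.

5.5 days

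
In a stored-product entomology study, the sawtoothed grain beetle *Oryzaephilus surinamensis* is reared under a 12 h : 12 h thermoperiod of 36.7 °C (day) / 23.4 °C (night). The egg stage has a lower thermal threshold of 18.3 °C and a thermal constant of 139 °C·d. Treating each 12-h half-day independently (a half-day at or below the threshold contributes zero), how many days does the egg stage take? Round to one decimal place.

Day half: max(0, 36.7 − 18.3) × 0.5 = 18.4 × 0.5 = 9.20 DD.
Night half: max(0, 23.4 − 18.3) × 0.5 = 5.1 × 0.5 = 2.55 DD.
Per 24 h: 11.75 DD/day.
Duration = 139 / 11.75 = 11.830 ≈ 11.8 days.

11.8 days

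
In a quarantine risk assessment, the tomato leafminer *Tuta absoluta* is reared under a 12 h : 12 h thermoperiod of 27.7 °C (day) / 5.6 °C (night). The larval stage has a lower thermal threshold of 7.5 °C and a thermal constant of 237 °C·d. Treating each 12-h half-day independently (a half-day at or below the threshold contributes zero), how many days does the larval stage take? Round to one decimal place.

Day half: max(0, 27.7 − 7.5) × 0.5 = 20.2 × 0.5 = 10.10 DD.
Night half: max(0, 5.6 − 7.5) × 0.5 = 0.0 × 0.5 = 0.00 DD.
Per 24 h: 10.10 DD/day.
Duration = 237 / 10.10 = 23.465 ≈ 23.5 days.

23.5 days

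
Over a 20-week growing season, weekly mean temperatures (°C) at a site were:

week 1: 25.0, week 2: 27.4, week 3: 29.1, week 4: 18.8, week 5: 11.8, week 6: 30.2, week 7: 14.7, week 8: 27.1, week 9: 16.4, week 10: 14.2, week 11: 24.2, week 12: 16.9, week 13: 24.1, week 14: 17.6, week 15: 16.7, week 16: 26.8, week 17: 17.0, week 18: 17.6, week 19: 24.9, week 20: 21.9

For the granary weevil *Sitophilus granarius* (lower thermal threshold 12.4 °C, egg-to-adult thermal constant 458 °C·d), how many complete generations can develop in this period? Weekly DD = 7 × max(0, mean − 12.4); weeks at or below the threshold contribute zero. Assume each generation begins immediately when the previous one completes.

2 generations

Weekly DD (7 × max(0, T̄ − 12.4)): 88.2, 105.0, 116.9, 44.8, 0.0, 124.6, 16.1, 102.9, 28.0, 12.6, 82.6, 31.5, 81.9, 36.4, 30.1, 100.8, 32.2, 36.4, 87.5, 66.5.
Season total = 1225.0 DD.
Complete generations = ⌊1225.0 / 458⌋ = 2.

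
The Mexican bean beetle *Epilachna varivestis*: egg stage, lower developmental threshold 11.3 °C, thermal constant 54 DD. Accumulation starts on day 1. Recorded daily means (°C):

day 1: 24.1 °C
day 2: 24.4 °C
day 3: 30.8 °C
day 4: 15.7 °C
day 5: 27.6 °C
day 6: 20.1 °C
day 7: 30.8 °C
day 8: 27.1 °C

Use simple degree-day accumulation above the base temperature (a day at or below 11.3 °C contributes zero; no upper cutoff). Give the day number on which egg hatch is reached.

Daily DD above 11.3 °C: 12.8, 13.1, 19.5, 4.4, 16.3, 8.8, 19.5, 15.8.
Cumulative: 12.8, 25.9, 45.4, 49.8, 66.1, 74.9, 94.4, 110.2.
The total first reaches 54 DD on day 5.

day 5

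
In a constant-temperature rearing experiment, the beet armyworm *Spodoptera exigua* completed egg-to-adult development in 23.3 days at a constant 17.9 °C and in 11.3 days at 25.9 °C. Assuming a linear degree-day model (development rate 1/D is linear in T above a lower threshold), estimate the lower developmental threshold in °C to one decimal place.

10.4 °C

Under the model K = D·(T − T_b), so D₁·(T₁ − T_b) = D₂·(T₂ − T_b).
23.3·(17.9 − T_b) = 11.3·(25.9 − T_b)
T_b = (23.3·17.9 − 11.3·25.9) / (23.3 − 11.3) = 124.40 / 12.0 = 10.367 °C ≈ 10.4 °C.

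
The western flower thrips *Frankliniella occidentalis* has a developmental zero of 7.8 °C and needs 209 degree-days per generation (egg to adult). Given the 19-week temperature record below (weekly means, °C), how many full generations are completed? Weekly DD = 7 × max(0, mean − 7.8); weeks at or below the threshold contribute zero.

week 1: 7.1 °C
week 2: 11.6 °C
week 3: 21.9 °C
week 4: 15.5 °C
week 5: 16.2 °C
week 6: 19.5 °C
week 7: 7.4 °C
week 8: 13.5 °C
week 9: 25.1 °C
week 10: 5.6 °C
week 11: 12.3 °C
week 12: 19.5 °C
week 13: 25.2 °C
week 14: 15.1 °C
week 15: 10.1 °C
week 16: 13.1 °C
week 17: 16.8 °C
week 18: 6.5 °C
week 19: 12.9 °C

4 generations

Weekly DD (7 × max(0, T̄ − 7.8)): 0.0, 26.6, 98.7, 53.9, 58.8, 81.9, 0.0, 39.9, 121.1, 0.0, 31.5, 81.9, 121.8, 51.1, 16.1, 37.1, 63.0, 0.0, 35.7.
Season total = 919.1 DD.
Complete generations = ⌊919.1 / 209⌋ = 4.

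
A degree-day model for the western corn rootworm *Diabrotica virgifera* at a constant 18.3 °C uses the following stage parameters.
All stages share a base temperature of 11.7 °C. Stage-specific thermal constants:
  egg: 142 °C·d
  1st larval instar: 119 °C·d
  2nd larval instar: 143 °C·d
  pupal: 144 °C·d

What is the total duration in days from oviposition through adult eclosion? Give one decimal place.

Daily accumulation at 18.3 °C = 18.3 − 11.7 = 6.6 DD/day.
Total K = 142 + 119 + 143 + 144 = 548 DD.
Total duration = 548 / 6.6 = 83.030 ≈ 83.0 days.

83.0 days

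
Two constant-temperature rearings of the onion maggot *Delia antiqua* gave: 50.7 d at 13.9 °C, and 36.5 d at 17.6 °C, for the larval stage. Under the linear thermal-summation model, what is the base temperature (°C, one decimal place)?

Equal thermal constants: D₁(T₁ − T_b) = D₂(T₂ − T_b).
50.7·(13.9 − T_b) = 36.5·(17.6 − T_b)
T_b = (50.7·13.9 − 36.5·17.6) / (50.7 − 36.5) = 62.33 / 14.2 = 4.389 °C ≈ 4.4 °C.

4.4 °C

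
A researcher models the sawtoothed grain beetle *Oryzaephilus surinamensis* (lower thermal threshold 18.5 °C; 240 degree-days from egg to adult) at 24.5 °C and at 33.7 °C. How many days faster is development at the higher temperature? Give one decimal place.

24.2 days

At 24.5 °C: 240 / (24.5 − 18.5) = 240 / 6.0 = 40.000 d.
At 33.7 °C: 240 / (33.7 − 18.5) = 240 / 15.2 = 15.789 d.
Difference = |40.000 − 15.789| = 24.211 ≈ 24.2 days.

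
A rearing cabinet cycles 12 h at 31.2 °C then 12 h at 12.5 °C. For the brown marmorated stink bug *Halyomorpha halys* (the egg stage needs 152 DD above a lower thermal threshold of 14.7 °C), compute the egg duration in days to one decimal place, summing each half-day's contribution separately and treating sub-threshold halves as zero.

18.4 days

Day half: max(0, 31.2 − 14.7) × 0.5 = 16.5 × 0.5 = 8.25 DD.
Night half: max(0, 12.5 − 14.7) × 0.5 = 0.0 × 0.5 = 0.00 DD.
Per 24 h: 8.25 DD/day.
Duration = 152 / 8.25 = 18.424 ≈ 18.4 days.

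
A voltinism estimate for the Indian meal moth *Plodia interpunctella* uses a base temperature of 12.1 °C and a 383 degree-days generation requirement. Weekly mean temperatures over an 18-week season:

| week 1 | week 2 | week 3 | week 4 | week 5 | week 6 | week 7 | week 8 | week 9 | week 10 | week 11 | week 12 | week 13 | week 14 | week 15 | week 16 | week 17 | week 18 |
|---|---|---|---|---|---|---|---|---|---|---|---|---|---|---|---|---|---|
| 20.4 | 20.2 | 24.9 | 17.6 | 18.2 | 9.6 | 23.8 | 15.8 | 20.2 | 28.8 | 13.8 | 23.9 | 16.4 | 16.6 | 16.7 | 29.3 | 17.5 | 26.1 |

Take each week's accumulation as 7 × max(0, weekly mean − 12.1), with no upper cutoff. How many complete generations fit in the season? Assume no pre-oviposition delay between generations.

2 generations

Weekly DD (7 × max(0, T̄ − 12.1)): 58.1, 56.7, 89.6, 38.5, 42.7, 0.0, 81.9, 25.9, 56.7, 116.9, 11.9, 82.6, 30.1, 31.5, 32.2, 120.4, 37.8, 98.0.
Season total = 1011.5 DD.
Complete generations = ⌊1011.5 / 383⌋ = 2.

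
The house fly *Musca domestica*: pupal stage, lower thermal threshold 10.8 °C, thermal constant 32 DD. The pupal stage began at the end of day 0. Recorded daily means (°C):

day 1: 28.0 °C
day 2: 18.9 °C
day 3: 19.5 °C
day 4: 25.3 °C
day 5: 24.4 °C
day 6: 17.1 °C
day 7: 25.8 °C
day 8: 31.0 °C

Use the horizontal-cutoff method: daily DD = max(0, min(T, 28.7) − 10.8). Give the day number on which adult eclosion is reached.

Daily DD above 10.8 °C (capped at 17.9): 17.2, 8.1, 8.7, 14.5, 13.6, 6.3, 15.0, 17.9.
Cumulative: 17.2, 25.3, 34.0, 48.5, 62.1, 68.4, 83.4, 101.3.
The total first reaches 32 DD on day 3.

day 3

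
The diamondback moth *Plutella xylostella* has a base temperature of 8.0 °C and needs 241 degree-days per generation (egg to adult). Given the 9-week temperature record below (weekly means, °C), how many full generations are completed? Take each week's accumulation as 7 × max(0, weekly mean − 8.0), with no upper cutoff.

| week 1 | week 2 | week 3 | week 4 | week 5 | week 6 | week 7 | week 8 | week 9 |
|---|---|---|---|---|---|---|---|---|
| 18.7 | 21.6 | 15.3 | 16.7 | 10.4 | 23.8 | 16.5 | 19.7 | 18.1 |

2 generations

Weekly DD (7 × max(0, T̄ − 8.0)): 74.9, 95.2, 51.1, 60.9, 16.8, 110.6, 59.5, 81.9, 70.7.
Season total = 621.6 DD.
Complete generations = ⌊621.6 / 241⌋ = 2.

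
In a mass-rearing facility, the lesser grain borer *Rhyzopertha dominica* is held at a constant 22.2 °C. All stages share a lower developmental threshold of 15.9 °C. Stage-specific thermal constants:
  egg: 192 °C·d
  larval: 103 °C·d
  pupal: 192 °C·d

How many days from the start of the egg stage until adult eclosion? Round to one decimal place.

77.3 days

Daily accumulation at 22.2 °C = 22.2 − 15.9 = 6.3 DD/day.
Total K = 192 + 103 + 192 = 487 DD.
Total duration = 487 / 6.3 = 77.302 ≈ 77.3 days.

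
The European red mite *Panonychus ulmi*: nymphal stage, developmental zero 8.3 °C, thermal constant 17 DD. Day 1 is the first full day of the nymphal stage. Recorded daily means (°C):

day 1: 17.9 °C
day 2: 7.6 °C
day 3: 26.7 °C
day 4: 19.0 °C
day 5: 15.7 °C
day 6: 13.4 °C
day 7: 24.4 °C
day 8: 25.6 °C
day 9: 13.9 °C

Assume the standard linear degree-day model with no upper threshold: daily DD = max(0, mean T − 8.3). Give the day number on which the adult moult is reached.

Daily DD above 8.3 °C: 9.6, 0.0, 18.4, 10.7, 7.4, 5.1, 16.1, 17.3, 5.6.
Cumulative: 9.6, 9.6, 28.0, 38.7, 46.1, 51.2, 67.3, 84.6, 90.2.
The total first reaches 17 DD on day 3.

day 3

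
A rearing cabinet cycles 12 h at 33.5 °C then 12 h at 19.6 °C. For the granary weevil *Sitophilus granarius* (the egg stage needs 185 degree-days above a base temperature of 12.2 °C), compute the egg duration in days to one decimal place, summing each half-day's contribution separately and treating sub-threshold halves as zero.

Day half: max(0, 33.5 − 12.2) × 0.5 = 21.3 × 0.5 = 10.65 DD.
Night half: max(0, 19.6 − 12.2) × 0.5 = 7.4 × 0.5 = 3.70 DD.
Per 24 h: 14.35 DD/day.
Duration = 185 / 14.35 = 12.892 ≈ 12.9 days.

12.9 days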